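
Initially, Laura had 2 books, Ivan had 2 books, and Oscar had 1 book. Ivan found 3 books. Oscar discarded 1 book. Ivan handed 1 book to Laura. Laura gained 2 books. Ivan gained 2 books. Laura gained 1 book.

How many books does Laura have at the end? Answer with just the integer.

Tracking counts step by step:
Start: Laura=2, Ivan=2, Oscar=1
Event 1 (Ivan +3): Ivan: 2 -> 5. State: Laura=2, Ivan=5, Oscar=1
Event 2 (Oscar -1): Oscar: 1 -> 0. State: Laura=2, Ivan=5, Oscar=0
Event 3 (Ivan -> Laura, 1): Ivan: 5 -> 4, Laura: 2 -> 3. State: Laura=3, Ivan=4, Oscar=0
Event 4 (Laura +2): Laura: 3 -> 5. State: Laura=5, Ivan=4, Oscar=0
Event 5 (Ivan +2): Ivan: 4 -> 6. State: Laura=5, Ivan=6, Oscar=0
Event 6 (Laura +1): Laura: 5 -> 6. State: Laura=6, Ivan=6, Oscar=0

Laura's final count: 6

Answer: 6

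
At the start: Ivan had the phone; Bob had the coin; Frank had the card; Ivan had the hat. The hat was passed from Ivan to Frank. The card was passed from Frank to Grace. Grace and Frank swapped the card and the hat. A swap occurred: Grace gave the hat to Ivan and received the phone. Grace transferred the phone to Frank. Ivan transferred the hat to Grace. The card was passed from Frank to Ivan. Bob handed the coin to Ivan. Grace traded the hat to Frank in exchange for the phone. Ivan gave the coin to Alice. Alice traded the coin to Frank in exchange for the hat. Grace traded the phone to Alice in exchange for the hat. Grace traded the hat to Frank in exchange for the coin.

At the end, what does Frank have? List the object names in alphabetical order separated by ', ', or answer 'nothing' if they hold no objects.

Tracking all object holders:
Start: phone:Ivan, coin:Bob, card:Frank, hat:Ivan
Event 1 (give hat: Ivan -> Frank). State: phone:Ivan, coin:Bob, card:Frank, hat:Frank
Event 2 (give card: Frank -> Grace). State: phone:Ivan, coin:Bob, card:Grace, hat:Frank
Event 3 (swap card<->hat: now card:Frank, hat:Grace). State: phone:Ivan, coin:Bob, card:Frank, hat:Grace
Event 4 (swap hat<->phone: now hat:Ivan, phone:Grace). State: phone:Grace, coin:Bob, card:Frank, hat:Ivan
Event 5 (give phone: Grace -> Frank). State: phone:Frank, coin:Bob, card:Frank, hat:Ivan
Event 6 (give hat: Ivan -> Grace). State: phone:Frank, coin:Bob, card:Frank, hat:Grace
Event 7 (give card: Frank -> Ivan). State: phone:Frank, coin:Bob, card:Ivan, hat:Grace
Event 8 (give coin: Bob -> Ivan). State: phone:Frank, coin:Ivan, card:Ivan, hat:Grace
Event 9 (swap hat<->phone: now hat:Frank, phone:Grace). State: phone:Grace, coin:Ivan, card:Ivan, hat:Frank
Event 10 (give coin: Ivan -> Alice). State: phone:Grace, coin:Alice, card:Ivan, hat:Frank
Event 11 (swap coin<->hat: now coin:Frank, hat:Alice). State: phone:Grace, coin:Frank, card:Ivan, hat:Alice
Event 12 (swap phone<->hat: now phone:Alice, hat:Grace). State: phone:Alice, coin:Frank, card:Ivan, hat:Grace
Event 13 (swap hat<->coin: now hat:Frank, coin:Grace). State: phone:Alice, coin:Grace, card:Ivan, hat:Frank

Final state: phone:Alice, coin:Grace, card:Ivan, hat:Frank
Frank holds: hat.

Answer: hat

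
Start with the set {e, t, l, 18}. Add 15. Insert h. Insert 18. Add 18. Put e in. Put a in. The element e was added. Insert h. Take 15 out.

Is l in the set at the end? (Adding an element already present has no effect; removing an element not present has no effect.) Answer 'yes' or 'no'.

Answer: yes

Derivation:
Tracking the set through each operation:
Start: {18, e, l, t}
Event 1 (add 15): added. Set: {15, 18, e, l, t}
Event 2 (add h): added. Set: {15, 18, e, h, l, t}
Event 3 (add 18): already present, no change. Set: {15, 18, e, h, l, t}
Event 4 (add 18): already present, no change. Set: {15, 18, e, h, l, t}
Event 5 (add e): already present, no change. Set: {15, 18, e, h, l, t}
Event 6 (add a): added. Set: {15, 18, a, e, h, l, t}
Event 7 (add e): already present, no change. Set: {15, 18, a, e, h, l, t}
Event 8 (add h): already present, no change. Set: {15, 18, a, e, h, l, t}
Event 9 (remove 15): removed. Set: {18, a, e, h, l, t}

Final set: {18, a, e, h, l, t} (size 6)
l is in the final set.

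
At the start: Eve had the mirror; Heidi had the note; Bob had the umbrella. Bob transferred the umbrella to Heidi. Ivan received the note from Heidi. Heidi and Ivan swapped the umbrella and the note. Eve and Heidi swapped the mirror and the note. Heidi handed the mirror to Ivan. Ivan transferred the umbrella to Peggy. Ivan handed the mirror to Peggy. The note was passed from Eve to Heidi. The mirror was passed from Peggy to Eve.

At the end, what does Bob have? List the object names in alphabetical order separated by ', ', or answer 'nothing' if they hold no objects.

Tracking all object holders:
Start: mirror:Eve, note:Heidi, umbrella:Bob
Event 1 (give umbrella: Bob -> Heidi). State: mirror:Eve, note:Heidi, umbrella:Heidi
Event 2 (give note: Heidi -> Ivan). State: mirror:Eve, note:Ivan, umbrella:Heidi
Event 3 (swap umbrella<->note: now umbrella:Ivan, note:Heidi). State: mirror:Eve, note:Heidi, umbrella:Ivan
Event 4 (swap mirror<->note: now mirror:Heidi, note:Eve). State: mirror:Heidi, note:Eve, umbrella:Ivan
Event 5 (give mirror: Heidi -> Ivan). State: mirror:Ivan, note:Eve, umbrella:Ivan
Event 6 (give umbrella: Ivan -> Peggy). State: mirror:Ivan, note:Eve, umbrella:Peggy
Event 7 (give mirror: Ivan -> Peggy). State: mirror:Peggy, note:Eve, umbrella:Peggy
Event 8 (give note: Eve -> Heidi). State: mirror:Peggy, note:Heidi, umbrella:Peggy
Event 9 (give mirror: Peggy -> Eve). State: mirror:Eve, note:Heidi, umbrella:Peggy

Final state: mirror:Eve, note:Heidi, umbrella:Peggy
Bob holds: (nothing).

Answer: nothing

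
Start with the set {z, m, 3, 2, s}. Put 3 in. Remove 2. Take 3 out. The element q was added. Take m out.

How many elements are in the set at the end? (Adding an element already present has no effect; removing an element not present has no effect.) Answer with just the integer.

Tracking the set through each operation:
Start: {2, 3, m, s, z}
Event 1 (add 3): already present, no change. Set: {2, 3, m, s, z}
Event 2 (remove 2): removed. Set: {3, m, s, z}
Event 3 (remove 3): removed. Set: {m, s, z}
Event 4 (add q): added. Set: {m, q, s, z}
Event 5 (remove m): removed. Set: {q, s, z}

Final set: {q, s, z} (size 3)

Answer: 3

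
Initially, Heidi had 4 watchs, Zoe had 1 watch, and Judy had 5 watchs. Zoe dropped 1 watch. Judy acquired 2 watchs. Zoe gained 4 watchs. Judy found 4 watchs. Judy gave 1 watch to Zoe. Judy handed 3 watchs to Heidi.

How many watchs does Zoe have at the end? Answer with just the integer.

Answer: 5

Derivation:
Tracking counts step by step:
Start: Heidi=4, Zoe=1, Judy=5
Event 1 (Zoe -1): Zoe: 1 -> 0. State: Heidi=4, Zoe=0, Judy=5
Event 2 (Judy +2): Judy: 5 -> 7. State: Heidi=4, Zoe=0, Judy=7
Event 3 (Zoe +4): Zoe: 0 -> 4. State: Heidi=4, Zoe=4, Judy=7
Event 4 (Judy +4): Judy: 7 -> 11. State: Heidi=4, Zoe=4, Judy=11
Event 5 (Judy -> Zoe, 1): Judy: 11 -> 10, Zoe: 4 -> 5. State: Heidi=4, Zoe=5, Judy=10
Event 6 (Judy -> Heidi, 3): Judy: 10 -> 7, Heidi: 4 -> 7. State: Heidi=7, Zoe=5, Judy=7

Zoe's final count: 5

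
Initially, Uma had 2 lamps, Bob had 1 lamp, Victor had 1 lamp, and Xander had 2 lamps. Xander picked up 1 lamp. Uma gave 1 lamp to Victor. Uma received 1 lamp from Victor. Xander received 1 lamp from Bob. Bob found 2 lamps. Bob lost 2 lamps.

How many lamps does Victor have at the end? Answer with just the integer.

Answer: 1

Derivation:
Tracking counts step by step:
Start: Uma=2, Bob=1, Victor=1, Xander=2
Event 1 (Xander +1): Xander: 2 -> 3. State: Uma=2, Bob=1, Victor=1, Xander=3
Event 2 (Uma -> Victor, 1): Uma: 2 -> 1, Victor: 1 -> 2. State: Uma=1, Bob=1, Victor=2, Xander=3
Event 3 (Victor -> Uma, 1): Victor: 2 -> 1, Uma: 1 -> 2. State: Uma=2, Bob=1, Victor=1, Xander=3
Event 4 (Bob -> Xander, 1): Bob: 1 -> 0, Xander: 3 -> 4. State: Uma=2, Bob=0, Victor=1, Xander=4
Event 5 (Bob +2): Bob: 0 -> 2. State: Uma=2, Bob=2, Victor=1, Xander=4
Event 6 (Bob -2): Bob: 2 -> 0. State: Uma=2, Bob=0, Victor=1, Xander=4

Victor's final count: 1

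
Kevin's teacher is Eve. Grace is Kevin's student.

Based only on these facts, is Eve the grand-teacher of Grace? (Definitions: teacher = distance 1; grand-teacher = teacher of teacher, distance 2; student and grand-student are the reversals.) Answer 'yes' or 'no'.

Answer: yes

Derivation:
Reconstructing the teacher chain from the given facts:
  Eve -> Kevin -> Grace
(each arrow means 'teacher of the next')
Positions in the chain (0 = top):
  position of Eve: 0
  position of Kevin: 1
  position of Grace: 2

Eve is at position 0, Grace is at position 2; signed distance (j - i) = 2.
'grand-teacher' requires j - i = 2. Actual distance is 2, so the relation HOLDS.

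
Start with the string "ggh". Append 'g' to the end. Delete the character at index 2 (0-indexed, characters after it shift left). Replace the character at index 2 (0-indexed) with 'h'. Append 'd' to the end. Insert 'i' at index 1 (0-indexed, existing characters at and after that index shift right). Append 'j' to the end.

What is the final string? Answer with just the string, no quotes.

Answer: gighdj

Derivation:
Applying each edit step by step:
Start: "ggh"
Op 1 (append 'g'): "ggh" -> "gghg"
Op 2 (delete idx 2 = 'h'): "gghg" -> "ggg"
Op 3 (replace idx 2: 'g' -> 'h'): "ggg" -> "ggh"
Op 4 (append 'd'): "ggh" -> "gghd"
Op 5 (insert 'i' at idx 1): "gghd" -> "gighd"
Op 6 (append 'j'): "gighd" -> "gighdj"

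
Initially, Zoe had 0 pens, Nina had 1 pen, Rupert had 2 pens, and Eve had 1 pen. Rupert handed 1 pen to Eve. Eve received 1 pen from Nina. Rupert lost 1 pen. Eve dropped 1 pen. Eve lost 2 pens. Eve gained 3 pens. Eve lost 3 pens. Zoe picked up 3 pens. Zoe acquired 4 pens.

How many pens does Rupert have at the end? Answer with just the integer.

Answer: 0

Derivation:
Tracking counts step by step:
Start: Zoe=0, Nina=1, Rupert=2, Eve=1
Event 1 (Rupert -> Eve, 1): Rupert: 2 -> 1, Eve: 1 -> 2. State: Zoe=0, Nina=1, Rupert=1, Eve=2
Event 2 (Nina -> Eve, 1): Nina: 1 -> 0, Eve: 2 -> 3. State: Zoe=0, Nina=0, Rupert=1, Eve=3
Event 3 (Rupert -1): Rupert: 1 -> 0. State: Zoe=0, Nina=0, Rupert=0, Eve=3
Event 4 (Eve -1): Eve: 3 -> 2. State: Zoe=0, Nina=0, Rupert=0, Eve=2
Event 5 (Eve -2): Eve: 2 -> 0. State: Zoe=0, Nina=0, Rupert=0, Eve=0
Event 6 (Eve +3): Eve: 0 -> 3. State: Zoe=0, Nina=0, Rupert=0, Eve=3
Event 7 (Eve -3): Eve: 3 -> 0. State: Zoe=0, Nina=0, Rupert=0, Eve=0
Event 8 (Zoe +3): Zoe: 0 -> 3. State: Zoe=3, Nina=0, Rupert=0, Eve=0
Event 9 (Zoe +4): Zoe: 3 -> 7. State: Zoe=7, Nina=0, Rupert=0, Eve=0

Rupert's final count: 0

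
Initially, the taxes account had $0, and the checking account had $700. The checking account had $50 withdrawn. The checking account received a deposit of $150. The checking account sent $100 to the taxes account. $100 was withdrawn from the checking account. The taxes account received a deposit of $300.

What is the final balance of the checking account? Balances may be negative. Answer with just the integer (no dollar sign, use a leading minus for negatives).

Tracking account balances step by step:
Start: taxes=0, checking=700
Event 1 (withdraw 50 from checking): checking: 700 - 50 = 650. Balances: taxes=0, checking=650
Event 2 (deposit 150 to checking): checking: 650 + 150 = 800. Balances: taxes=0, checking=800
Event 3 (transfer 100 checking -> taxes): checking: 800 - 100 = 700, taxes: 0 + 100 = 100. Balances: taxes=100, checking=700
Event 4 (withdraw 100 from checking): checking: 700 - 100 = 600. Balances: taxes=100, checking=600
Event 5 (deposit 300 to taxes): taxes: 100 + 300 = 400. Balances: taxes=400, checking=600

Final balance of checking: 600

Answer: 600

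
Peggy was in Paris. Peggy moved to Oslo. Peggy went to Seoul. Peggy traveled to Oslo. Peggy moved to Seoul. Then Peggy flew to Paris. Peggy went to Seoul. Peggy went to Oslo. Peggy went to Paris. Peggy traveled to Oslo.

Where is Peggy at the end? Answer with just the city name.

Tracking Peggy's location:
Start: Peggy is in Paris.
After move 1: Paris -> Oslo. Peggy is in Oslo.
After move 2: Oslo -> Seoul. Peggy is in Seoul.
After move 3: Seoul -> Oslo. Peggy is in Oslo.
After move 4: Oslo -> Seoul. Peggy is in Seoul.
After move 5: Seoul -> Paris. Peggy is in Paris.
After move 6: Paris -> Seoul. Peggy is in Seoul.
After move 7: Seoul -> Oslo. Peggy is in Oslo.
After move 8: Oslo -> Paris. Peggy is in Paris.
After move 9: Paris -> Oslo. Peggy is in Oslo.

Answer: Oslo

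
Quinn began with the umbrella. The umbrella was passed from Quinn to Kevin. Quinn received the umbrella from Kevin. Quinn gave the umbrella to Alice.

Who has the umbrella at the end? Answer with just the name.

Answer: Alice

Derivation:
Tracking the umbrella through each event:
Start: Quinn has the umbrella.
After event 1: Kevin has the umbrella.
After event 2: Quinn has the umbrella.
After event 3: Alice has the umbrella.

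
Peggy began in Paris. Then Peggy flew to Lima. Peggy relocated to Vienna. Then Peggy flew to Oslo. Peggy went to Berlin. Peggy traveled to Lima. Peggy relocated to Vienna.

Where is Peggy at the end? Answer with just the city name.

Tracking Peggy's location:
Start: Peggy is in Paris.
After move 1: Paris -> Lima. Peggy is in Lima.
After move 2: Lima -> Vienna. Peggy is in Vienna.
After move 3: Vienna -> Oslo. Peggy is in Oslo.
After move 4: Oslo -> Berlin. Peggy is in Berlin.
After move 5: Berlin -> Lima. Peggy is in Lima.
After move 6: Lima -> Vienna. Peggy is in Vienna.

Answer: Vienna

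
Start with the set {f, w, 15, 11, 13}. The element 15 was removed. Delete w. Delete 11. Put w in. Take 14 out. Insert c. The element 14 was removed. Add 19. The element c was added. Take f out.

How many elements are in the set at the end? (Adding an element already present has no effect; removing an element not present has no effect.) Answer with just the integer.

Tracking the set through each operation:
Start: {11, 13, 15, f, w}
Event 1 (remove 15): removed. Set: {11, 13, f, w}
Event 2 (remove w): removed. Set: {11, 13, f}
Event 3 (remove 11): removed. Set: {13, f}
Event 4 (add w): added. Set: {13, f, w}
Event 5 (remove 14): not present, no change. Set: {13, f, w}
Event 6 (add c): added. Set: {13, c, f, w}
Event 7 (remove 14): not present, no change. Set: {13, c, f, w}
Event 8 (add 19): added. Set: {13, 19, c, f, w}
Event 9 (add c): already present, no change. Set: {13, 19, c, f, w}
Event 10 (remove f): removed. Set: {13, 19, c, w}

Final set: {13, 19, c, w} (size 4)

Answer: 4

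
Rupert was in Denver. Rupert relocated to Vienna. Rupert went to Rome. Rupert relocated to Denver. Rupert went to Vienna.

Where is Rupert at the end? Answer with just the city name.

Tracking Rupert's location:
Start: Rupert is in Denver.
After move 1: Denver -> Vienna. Rupert is in Vienna.
After move 2: Vienna -> Rome. Rupert is in Rome.
After move 3: Rome -> Denver. Rupert is in Denver.
After move 4: Denver -> Vienna. Rupert is in Vienna.

Answer: Vienna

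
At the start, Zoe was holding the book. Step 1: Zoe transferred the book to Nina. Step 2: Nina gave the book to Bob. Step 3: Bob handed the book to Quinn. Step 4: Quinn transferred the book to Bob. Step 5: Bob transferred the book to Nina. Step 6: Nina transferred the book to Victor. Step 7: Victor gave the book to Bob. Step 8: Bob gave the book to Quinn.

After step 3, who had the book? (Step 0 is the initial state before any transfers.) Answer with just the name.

Tracking the book holder through step 3:
After step 0 (start): Zoe
After step 1: Nina
After step 2: Bob
After step 3: Quinn

At step 3, the holder is Quinn.

Answer: Quinn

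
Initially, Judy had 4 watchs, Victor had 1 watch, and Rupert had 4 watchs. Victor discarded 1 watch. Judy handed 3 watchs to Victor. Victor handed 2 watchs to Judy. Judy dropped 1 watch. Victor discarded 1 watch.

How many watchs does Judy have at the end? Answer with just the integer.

Answer: 2

Derivation:
Tracking counts step by step:
Start: Judy=4, Victor=1, Rupert=4
Event 1 (Victor -1): Victor: 1 -> 0. State: Judy=4, Victor=0, Rupert=4
Event 2 (Judy -> Victor, 3): Judy: 4 -> 1, Victor: 0 -> 3. State: Judy=1, Victor=3, Rupert=4
Event 3 (Victor -> Judy, 2): Victor: 3 -> 1, Judy: 1 -> 3. State: Judy=3, Victor=1, Rupert=4
Event 4 (Judy -1): Judy: 3 -> 2. State: Judy=2, Victor=1, Rupert=4
Event 5 (Victor -1): Victor: 1 -> 0. State: Judy=2, Victor=0, Rupert=4

Judy's final count: 2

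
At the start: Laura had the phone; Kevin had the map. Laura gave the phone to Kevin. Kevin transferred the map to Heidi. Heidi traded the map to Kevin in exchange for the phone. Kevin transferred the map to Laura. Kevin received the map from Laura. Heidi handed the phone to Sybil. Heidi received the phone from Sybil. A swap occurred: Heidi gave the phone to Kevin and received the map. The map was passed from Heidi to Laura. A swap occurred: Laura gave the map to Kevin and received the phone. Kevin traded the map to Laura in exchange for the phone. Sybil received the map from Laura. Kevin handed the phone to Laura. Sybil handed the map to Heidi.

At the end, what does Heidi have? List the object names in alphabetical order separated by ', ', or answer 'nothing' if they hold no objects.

Answer: map

Derivation:
Tracking all object holders:
Start: phone:Laura, map:Kevin
Event 1 (give phone: Laura -> Kevin). State: phone:Kevin, map:Kevin
Event 2 (give map: Kevin -> Heidi). State: phone:Kevin, map:Heidi
Event 3 (swap map<->phone: now map:Kevin, phone:Heidi). State: phone:Heidi, map:Kevin
Event 4 (give map: Kevin -> Laura). State: phone:Heidi, map:Laura
Event 5 (give map: Laura -> Kevin). State: phone:Heidi, map:Kevin
Event 6 (give phone: Heidi -> Sybil). State: phone:Sybil, map:Kevin
Event 7 (give phone: Sybil -> Heidi). State: phone:Heidi, map:Kevin
Event 8 (swap phone<->map: now phone:Kevin, map:Heidi). State: phone:Kevin, map:Heidi
Event 9 (give map: Heidi -> Laura). State: phone:Kevin, map:Laura
Event 10 (swap map<->phone: now map:Kevin, phone:Laura). State: phone:Laura, map:Kevin
Event 11 (swap map<->phone: now map:Laura, phone:Kevin). State: phone:Kevin, map:Laura
Event 12 (give map: Laura -> Sybil). State: phone:Kevin, map:Sybil
Event 13 (give phone: Kevin -> Laura). State: phone:Laura, map:Sybil
Event 14 (give map: Sybil -> Heidi). State: phone:Laura, map:Heidi

Final state: phone:Laura, map:Heidi
Heidi holds: map.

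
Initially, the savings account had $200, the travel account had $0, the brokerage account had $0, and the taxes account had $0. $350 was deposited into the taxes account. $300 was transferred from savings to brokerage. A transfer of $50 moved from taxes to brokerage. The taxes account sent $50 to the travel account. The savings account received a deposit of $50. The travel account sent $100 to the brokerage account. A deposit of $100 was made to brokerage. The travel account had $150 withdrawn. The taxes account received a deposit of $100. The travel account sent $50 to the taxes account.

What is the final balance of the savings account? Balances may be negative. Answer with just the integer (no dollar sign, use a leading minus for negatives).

Answer: -50

Derivation:
Tracking account balances step by step:
Start: savings=200, travel=0, brokerage=0, taxes=0
Event 1 (deposit 350 to taxes): taxes: 0 + 350 = 350. Balances: savings=200, travel=0, brokerage=0, taxes=350
Event 2 (transfer 300 savings -> brokerage): savings: 200 - 300 = -100, brokerage: 0 + 300 = 300. Balances: savings=-100, travel=0, brokerage=300, taxes=350
Event 3 (transfer 50 taxes -> brokerage): taxes: 350 - 50 = 300, brokerage: 300 + 50 = 350. Balances: savings=-100, travel=0, brokerage=350, taxes=300
Event 4 (transfer 50 taxes -> travel): taxes: 300 - 50 = 250, travel: 0 + 50 = 50. Balances: savings=-100, travel=50, brokerage=350, taxes=250
Event 5 (deposit 50 to savings): savings: -100 + 50 = -50. Balances: savings=-50, travel=50, brokerage=350, taxes=250
Event 6 (transfer 100 travel -> brokerage): travel: 50 - 100 = -50, brokerage: 350 + 100 = 450. Balances: savings=-50, travel=-50, brokerage=450, taxes=250
Event 7 (deposit 100 to brokerage): brokerage: 450 + 100 = 550. Balances: savings=-50, travel=-50, brokerage=550, taxes=250
Event 8 (withdraw 150 from travel): travel: -50 - 150 = -200. Balances: savings=-50, travel=-200, brokerage=550, taxes=250
Event 9 (deposit 100 to taxes): taxes: 250 + 100 = 350. Balances: savings=-50, travel=-200, brokerage=550, taxes=350
Event 10 (transfer 50 travel -> taxes): travel: -200 - 50 = -250, taxes: 350 + 50 = 400. Balances: savings=-50, travel=-250, brokerage=550, taxes=400

Final balance of savings: -50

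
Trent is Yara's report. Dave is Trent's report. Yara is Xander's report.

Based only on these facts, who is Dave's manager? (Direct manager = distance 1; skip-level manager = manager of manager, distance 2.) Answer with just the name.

Reconstructing the manager chain from the given facts:
  Xander -> Yara -> Trent -> Dave
(each arrow means 'manager of the next')
Positions in the chain (0 = top):
  position of Xander: 0
  position of Yara: 1
  position of Trent: 2
  position of Dave: 3

Dave is at position 3; the manager is 1 step up the chain, i.e. position 2: Trent.

Answer: Trent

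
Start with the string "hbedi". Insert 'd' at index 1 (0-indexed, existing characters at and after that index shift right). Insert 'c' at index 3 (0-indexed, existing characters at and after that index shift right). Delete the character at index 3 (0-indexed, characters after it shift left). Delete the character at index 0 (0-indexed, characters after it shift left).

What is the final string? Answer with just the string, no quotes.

Answer: dbedi

Derivation:
Applying each edit step by step:
Start: "hbedi"
Op 1 (insert 'd' at idx 1): "hbedi" -> "hdbedi"
Op 2 (insert 'c' at idx 3): "hdbedi" -> "hdbcedi"
Op 3 (delete idx 3 = 'c'): "hdbcedi" -> "hdbedi"
Op 4 (delete idx 0 = 'h'): "hdbedi" -> "dbedi"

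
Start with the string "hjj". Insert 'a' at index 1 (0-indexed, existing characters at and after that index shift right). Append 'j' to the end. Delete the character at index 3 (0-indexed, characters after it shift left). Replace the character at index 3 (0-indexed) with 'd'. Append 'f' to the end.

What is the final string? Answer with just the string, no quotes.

Answer: hajdf

Derivation:
Applying each edit step by step:
Start: "hjj"
Op 1 (insert 'a' at idx 1): "hjj" -> "hajj"
Op 2 (append 'j'): "hajj" -> "hajjj"
Op 3 (delete idx 3 = 'j'): "hajjj" -> "hajj"
Op 4 (replace idx 3: 'j' -> 'd'): "hajj" -> "hajd"
Op 5 (append 'f'): "hajd" -> "hajdf"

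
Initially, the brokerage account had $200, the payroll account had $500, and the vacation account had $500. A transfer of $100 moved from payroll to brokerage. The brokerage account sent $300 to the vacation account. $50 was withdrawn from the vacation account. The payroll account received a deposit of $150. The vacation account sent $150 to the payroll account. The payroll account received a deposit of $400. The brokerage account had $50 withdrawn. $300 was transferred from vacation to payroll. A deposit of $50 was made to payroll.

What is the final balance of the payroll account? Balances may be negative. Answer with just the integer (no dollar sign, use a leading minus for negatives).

Answer: 1450

Derivation:
Tracking account balances step by step:
Start: brokerage=200, payroll=500, vacation=500
Event 1 (transfer 100 payroll -> brokerage): payroll: 500 - 100 = 400, brokerage: 200 + 100 = 300. Balances: brokerage=300, payroll=400, vacation=500
Event 2 (transfer 300 brokerage -> vacation): brokerage: 300 - 300 = 0, vacation: 500 + 300 = 800. Balances: brokerage=0, payroll=400, vacation=800
Event 3 (withdraw 50 from vacation): vacation: 800 - 50 = 750. Balances: brokerage=0, payroll=400, vacation=750
Event 4 (deposit 150 to payroll): payroll: 400 + 150 = 550. Balances: brokerage=0, payroll=550, vacation=750
Event 5 (transfer 150 vacation -> payroll): vacation: 750 - 150 = 600, payroll: 550 + 150 = 700. Balances: brokerage=0, payroll=700, vacation=600
Event 6 (deposit 400 to payroll): payroll: 700 + 400 = 1100. Balances: brokerage=0, payroll=1100, vacation=600
Event 7 (withdraw 50 from brokerage): brokerage: 0 - 50 = -50. Balances: brokerage=-50, payroll=1100, vacation=600
Event 8 (transfer 300 vacation -> payroll): vacation: 600 - 300 = 300, payroll: 1100 + 300 = 1400. Balances: brokerage=-50, payroll=1400, vacation=300
Event 9 (deposit 50 to payroll): payroll: 1400 + 50 = 1450. Balances: brokerage=-50, payroll=1450, vacation=300

Final balance of payroll: 1450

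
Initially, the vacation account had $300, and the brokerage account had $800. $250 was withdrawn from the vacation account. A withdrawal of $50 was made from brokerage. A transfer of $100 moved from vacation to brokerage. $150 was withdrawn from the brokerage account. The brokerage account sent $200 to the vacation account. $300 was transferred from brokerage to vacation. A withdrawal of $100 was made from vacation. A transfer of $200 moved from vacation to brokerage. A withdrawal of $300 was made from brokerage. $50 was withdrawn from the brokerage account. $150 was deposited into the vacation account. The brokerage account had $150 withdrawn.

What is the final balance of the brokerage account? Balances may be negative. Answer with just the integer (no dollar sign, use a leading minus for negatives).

Answer: -100

Derivation:
Tracking account balances step by step:
Start: vacation=300, brokerage=800
Event 1 (withdraw 250 from vacation): vacation: 300 - 250 = 50. Balances: vacation=50, brokerage=800
Event 2 (withdraw 50 from brokerage): brokerage: 800 - 50 = 750. Balances: vacation=50, brokerage=750
Event 3 (transfer 100 vacation -> brokerage): vacation: 50 - 100 = -50, brokerage: 750 + 100 = 850. Balances: vacation=-50, brokerage=850
Event 4 (withdraw 150 from brokerage): brokerage: 850 - 150 = 700. Balances: vacation=-50, brokerage=700
Event 5 (transfer 200 brokerage -> vacation): brokerage: 700 - 200 = 500, vacation: -50 + 200 = 150. Balances: vacation=150, brokerage=500
Event 6 (transfer 300 brokerage -> vacation): brokerage: 500 - 300 = 200, vacation: 150 + 300 = 450. Balances: vacation=450, brokerage=200
Event 7 (withdraw 100 from vacation): vacation: 450 - 100 = 350. Balances: vacation=350, brokerage=200
Event 8 (transfer 200 vacation -> brokerage): vacation: 350 - 200 = 150, brokerage: 200 + 200 = 400. Balances: vacation=150, brokerage=400
Event 9 (withdraw 300 from brokerage): brokerage: 400 - 300 = 100. Balances: vacation=150, brokerage=100
Event 10 (withdraw 50 from brokerage): brokerage: 100 - 50 = 50. Balances: vacation=150, brokerage=50
Event 11 (deposit 150 to vacation): vacation: 150 + 150 = 300. Balances: vacation=300, brokerage=50
Event 12 (withdraw 150 from brokerage): brokerage: 50 - 150 = -100. Balances: vacation=300, brokerage=-100

Final balance of brokerage: -100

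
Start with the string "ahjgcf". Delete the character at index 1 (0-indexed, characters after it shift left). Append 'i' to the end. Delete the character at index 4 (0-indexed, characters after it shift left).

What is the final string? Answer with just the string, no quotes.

Applying each edit step by step:
Start: "ahjgcf"
Op 1 (delete idx 1 = 'h'): "ahjgcf" -> "ajgcf"
Op 2 (append 'i'): "ajgcf" -> "ajgcfi"
Op 3 (delete idx 4 = 'f'): "ajgcfi" -> "ajgci"

Answer: ajgci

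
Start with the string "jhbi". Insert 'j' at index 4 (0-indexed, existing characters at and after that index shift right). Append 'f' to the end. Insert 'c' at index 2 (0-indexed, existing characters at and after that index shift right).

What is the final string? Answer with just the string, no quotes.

Answer: jhcbijf

Derivation:
Applying each edit step by step:
Start: "jhbi"
Op 1 (insert 'j' at idx 4): "jhbi" -> "jhbij"
Op 2 (append 'f'): "jhbij" -> "jhbijf"
Op 3 (insert 'c' at idx 2): "jhbijf" -> "jhcbijf"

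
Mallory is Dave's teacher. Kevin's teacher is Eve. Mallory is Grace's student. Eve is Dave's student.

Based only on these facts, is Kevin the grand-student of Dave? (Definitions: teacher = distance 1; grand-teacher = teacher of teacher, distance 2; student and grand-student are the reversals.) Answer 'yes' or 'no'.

Reconstructing the teacher chain from the given facts:
  Grace -> Mallory -> Dave -> Eve -> Kevin
(each arrow means 'teacher of the next')
Positions in the chain (0 = top):
  position of Grace: 0
  position of Mallory: 1
  position of Dave: 2
  position of Eve: 3
  position of Kevin: 4

Kevin is at position 4, Dave is at position 2; signed distance (j - i) = -2.
'grand-student' requires j - i = -2. Actual distance is -2, so the relation HOLDS.

Answer: yes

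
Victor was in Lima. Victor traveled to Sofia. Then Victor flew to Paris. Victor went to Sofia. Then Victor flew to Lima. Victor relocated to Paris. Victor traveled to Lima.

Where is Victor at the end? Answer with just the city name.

Answer: Lima

Derivation:
Tracking Victor's location:
Start: Victor is in Lima.
After move 1: Lima -> Sofia. Victor is in Sofia.
After move 2: Sofia -> Paris. Victor is in Paris.
After move 3: Paris -> Sofia. Victor is in Sofia.
After move 4: Sofia -> Lima. Victor is in Lima.
After move 5: Lima -> Paris. Victor is in Paris.
After move 6: Paris -> Lima. Victor is in Lima.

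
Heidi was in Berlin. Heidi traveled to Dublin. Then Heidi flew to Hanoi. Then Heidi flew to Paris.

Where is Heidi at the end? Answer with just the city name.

Tracking Heidi's location:
Start: Heidi is in Berlin.
After move 1: Berlin -> Dublin. Heidi is in Dublin.
After move 2: Dublin -> Hanoi. Heidi is in Hanoi.
After move 3: Hanoi -> Paris. Heidi is in Paris.

Answer: Paris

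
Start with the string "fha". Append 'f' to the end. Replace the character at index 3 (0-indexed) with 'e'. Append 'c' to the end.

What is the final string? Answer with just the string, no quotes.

Applying each edit step by step:
Start: "fha"
Op 1 (append 'f'): "fha" -> "fhaf"
Op 2 (replace idx 3: 'f' -> 'e'): "fhaf" -> "fhae"
Op 3 (append 'c'): "fhae" -> "fhaec"

Answer: fhaec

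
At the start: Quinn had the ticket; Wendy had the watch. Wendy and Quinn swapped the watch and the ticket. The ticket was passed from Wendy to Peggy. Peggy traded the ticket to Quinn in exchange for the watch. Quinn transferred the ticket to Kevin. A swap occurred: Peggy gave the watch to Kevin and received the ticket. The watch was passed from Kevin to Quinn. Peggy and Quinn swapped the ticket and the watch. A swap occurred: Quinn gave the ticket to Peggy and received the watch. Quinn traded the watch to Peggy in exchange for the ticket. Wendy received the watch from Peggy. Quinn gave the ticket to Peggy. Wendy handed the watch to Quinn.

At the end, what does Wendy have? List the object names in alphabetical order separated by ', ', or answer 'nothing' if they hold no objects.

Answer: nothing

Derivation:
Tracking all object holders:
Start: ticket:Quinn, watch:Wendy
Event 1 (swap watch<->ticket: now watch:Quinn, ticket:Wendy). State: ticket:Wendy, watch:Quinn
Event 2 (give ticket: Wendy -> Peggy). State: ticket:Peggy, watch:Quinn
Event 3 (swap ticket<->watch: now ticket:Quinn, watch:Peggy). State: ticket:Quinn, watch:Peggy
Event 4 (give ticket: Quinn -> Kevin). State: ticket:Kevin, watch:Peggy
Event 5 (swap watch<->ticket: now watch:Kevin, ticket:Peggy). State: ticket:Peggy, watch:Kevin
Event 6 (give watch: Kevin -> Quinn). State: ticket:Peggy, watch:Quinn
Event 7 (swap ticket<->watch: now ticket:Quinn, watch:Peggy). State: ticket:Quinn, watch:Peggy
Event 8 (swap ticket<->watch: now ticket:Peggy, watch:Quinn). State: ticket:Peggy, watch:Quinn
Event 9 (swap watch<->ticket: now watch:Peggy, ticket:Quinn). State: ticket:Quinn, watch:Peggy
Event 10 (give watch: Peggy -> Wendy). State: ticket:Quinn, watch:Wendy
Event 11 (give ticket: Quinn -> Peggy). State: ticket:Peggy, watch:Wendy
Event 12 (give watch: Wendy -> Quinn). State: ticket:Peggy, watch:Quinn

Final state: ticket:Peggy, watch:Quinn
Wendy holds: (nothing).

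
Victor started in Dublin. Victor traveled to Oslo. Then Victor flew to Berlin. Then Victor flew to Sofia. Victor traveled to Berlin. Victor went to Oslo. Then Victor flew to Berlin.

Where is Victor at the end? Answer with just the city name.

Answer: Berlin

Derivation:
Tracking Victor's location:
Start: Victor is in Dublin.
After move 1: Dublin -> Oslo. Victor is in Oslo.
After move 2: Oslo -> Berlin. Victor is in Berlin.
After move 3: Berlin -> Sofia. Victor is in Sofia.
After move 4: Sofia -> Berlin. Victor is in Berlin.
After move 5: Berlin -> Oslo. Victor is in Oslo.
After move 6: Oslo -> Berlin. Victor is in Berlin.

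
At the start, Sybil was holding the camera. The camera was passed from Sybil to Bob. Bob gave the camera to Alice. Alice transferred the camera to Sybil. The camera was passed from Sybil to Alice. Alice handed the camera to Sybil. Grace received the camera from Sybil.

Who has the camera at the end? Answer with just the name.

Answer: Grace

Derivation:
Tracking the camera through each event:
Start: Sybil has the camera.
After event 1: Bob has the camera.
After event 2: Alice has the camera.
After event 3: Sybil has the camera.
After event 4: Alice has the camera.
After event 5: Sybil has the camera.
After event 6: Grace has the camera.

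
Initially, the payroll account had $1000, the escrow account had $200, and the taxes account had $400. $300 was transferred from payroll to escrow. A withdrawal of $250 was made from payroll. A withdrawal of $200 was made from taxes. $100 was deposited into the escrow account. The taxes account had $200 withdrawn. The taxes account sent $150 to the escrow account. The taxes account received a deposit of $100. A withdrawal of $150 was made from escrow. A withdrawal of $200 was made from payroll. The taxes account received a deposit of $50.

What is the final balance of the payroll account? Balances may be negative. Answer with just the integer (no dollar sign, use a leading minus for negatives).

Tracking account balances step by step:
Start: payroll=1000, escrow=200, taxes=400
Event 1 (transfer 300 payroll -> escrow): payroll: 1000 - 300 = 700, escrow: 200 + 300 = 500. Balances: payroll=700, escrow=500, taxes=400
Event 2 (withdraw 250 from payroll): payroll: 700 - 250 = 450. Balances: payroll=450, escrow=500, taxes=400
Event 3 (withdraw 200 from taxes): taxes: 400 - 200 = 200. Balances: payroll=450, escrow=500, taxes=200
Event 4 (deposit 100 to escrow): escrow: 500 + 100 = 600. Balances: payroll=450, escrow=600, taxes=200
Event 5 (withdraw 200 from taxes): taxes: 200 - 200 = 0. Balances: payroll=450, escrow=600, taxes=0
Event 6 (transfer 150 taxes -> escrow): taxes: 0 - 150 = -150, escrow: 600 + 150 = 750. Balances: payroll=450, escrow=750, taxes=-150
Event 7 (deposit 100 to taxes): taxes: -150 + 100 = -50. Balances: payroll=450, escrow=750, taxes=-50
Event 8 (withdraw 150 from escrow): escrow: 750 - 150 = 600. Balances: payroll=450, escrow=600, taxes=-50
Event 9 (withdraw 200 from payroll): payroll: 450 - 200 = 250. Balances: payroll=250, escrow=600, taxes=-50
Event 10 (deposit 50 to taxes): taxes: -50 + 50 = 0. Balances: payroll=250, escrow=600, taxes=0

Final balance of payroll: 250

Answer: 250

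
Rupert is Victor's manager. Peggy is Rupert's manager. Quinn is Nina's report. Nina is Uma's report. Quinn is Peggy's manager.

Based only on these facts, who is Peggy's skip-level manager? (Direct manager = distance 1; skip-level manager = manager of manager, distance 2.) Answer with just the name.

Reconstructing the manager chain from the given facts:
  Uma -> Nina -> Quinn -> Peggy -> Rupert -> Victor
(each arrow means 'manager of the next')
Positions in the chain (0 = top):
  position of Uma: 0
  position of Nina: 1
  position of Quinn: 2
  position of Peggy: 3
  position of Rupert: 4
  position of Victor: 5

Peggy is at position 3; the skip-level manager is 2 steps up the chain, i.e. position 1: Nina.

Answer: Nina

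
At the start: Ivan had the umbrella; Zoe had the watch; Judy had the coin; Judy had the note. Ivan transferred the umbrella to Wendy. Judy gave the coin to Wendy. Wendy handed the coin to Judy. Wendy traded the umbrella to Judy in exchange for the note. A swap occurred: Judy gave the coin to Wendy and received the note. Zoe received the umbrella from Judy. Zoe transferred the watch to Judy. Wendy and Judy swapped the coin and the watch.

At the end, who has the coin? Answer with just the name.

Tracking all object holders:
Start: umbrella:Ivan, watch:Zoe, coin:Judy, note:Judy
Event 1 (give umbrella: Ivan -> Wendy). State: umbrella:Wendy, watch:Zoe, coin:Judy, note:Judy
Event 2 (give coin: Judy -> Wendy). State: umbrella:Wendy, watch:Zoe, coin:Wendy, note:Judy
Event 3 (give coin: Wendy -> Judy). State: umbrella:Wendy, watch:Zoe, coin:Judy, note:Judy
Event 4 (swap umbrella<->note: now umbrella:Judy, note:Wendy). State: umbrella:Judy, watch:Zoe, coin:Judy, note:Wendy
Event 5 (swap coin<->note: now coin:Wendy, note:Judy). State: umbrella:Judy, watch:Zoe, coin:Wendy, note:Judy
Event 6 (give umbrella: Judy -> Zoe). State: umbrella:Zoe, watch:Zoe, coin:Wendy, note:Judy
Event 7 (give watch: Zoe -> Judy). State: umbrella:Zoe, watch:Judy, coin:Wendy, note:Judy
Event 8 (swap coin<->watch: now coin:Judy, watch:Wendy). State: umbrella:Zoe, watch:Wendy, coin:Judy, note:Judy

Final state: umbrella:Zoe, watch:Wendy, coin:Judy, note:Judy
The coin is held by Judy.

Answer: Judy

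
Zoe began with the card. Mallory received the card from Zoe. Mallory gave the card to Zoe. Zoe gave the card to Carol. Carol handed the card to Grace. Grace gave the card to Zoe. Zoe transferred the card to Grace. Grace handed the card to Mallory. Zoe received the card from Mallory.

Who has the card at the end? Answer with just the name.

Answer: Zoe

Derivation:
Tracking the card through each event:
Start: Zoe has the card.
After event 1: Mallory has the card.
After event 2: Zoe has the card.
After event 3: Carol has the card.
After event 4: Grace has the card.
After event 5: Zoe has the card.
After event 6: Grace has the card.
After event 7: Mallory has the card.
After event 8: Zoe has the card.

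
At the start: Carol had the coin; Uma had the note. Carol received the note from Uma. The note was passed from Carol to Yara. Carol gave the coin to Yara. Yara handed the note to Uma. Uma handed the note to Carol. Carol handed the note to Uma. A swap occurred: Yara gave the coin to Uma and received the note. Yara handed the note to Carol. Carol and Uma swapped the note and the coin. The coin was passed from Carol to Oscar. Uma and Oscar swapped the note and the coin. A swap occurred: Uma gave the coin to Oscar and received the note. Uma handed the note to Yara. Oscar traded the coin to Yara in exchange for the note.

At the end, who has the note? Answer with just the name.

Answer: Oscar

Derivation:
Tracking all object holders:
Start: coin:Carol, note:Uma
Event 1 (give note: Uma -> Carol). State: coin:Carol, note:Carol
Event 2 (give note: Carol -> Yara). State: coin:Carol, note:Yara
Event 3 (give coin: Carol -> Yara). State: coin:Yara, note:Yara
Event 4 (give note: Yara -> Uma). State: coin:Yara, note:Uma
Event 5 (give note: Uma -> Carol). State: coin:Yara, note:Carol
Event 6 (give note: Carol -> Uma). State: coin:Yara, note:Uma
Event 7 (swap coin<->note: now coin:Uma, note:Yara). State: coin:Uma, note:Yara
Event 8 (give note: Yara -> Carol). State: coin:Uma, note:Carol
Event 9 (swap note<->coin: now note:Uma, coin:Carol). State: coin:Carol, note:Uma
Event 10 (give coin: Carol -> Oscar). State: coin:Oscar, note:Uma
Event 11 (swap note<->coin: now note:Oscar, coin:Uma). State: coin:Uma, note:Oscar
Event 12 (swap coin<->note: now coin:Oscar, note:Uma). State: coin:Oscar, note:Uma
Event 13 (give note: Uma -> Yara). State: coin:Oscar, note:Yara
Event 14 (swap coin<->note: now coin:Yara, note:Oscar). State: coin:Yara, note:Oscar

Final state: coin:Yara, note:Oscar
The note is held by Oscar.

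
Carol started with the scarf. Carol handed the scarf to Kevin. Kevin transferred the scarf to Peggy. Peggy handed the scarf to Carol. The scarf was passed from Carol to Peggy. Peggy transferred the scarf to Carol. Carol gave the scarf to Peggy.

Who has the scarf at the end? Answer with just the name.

Tracking the scarf through each event:
Start: Carol has the scarf.
After event 1: Kevin has the scarf.
After event 2: Peggy has the scarf.
After event 3: Carol has the scarf.
After event 4: Peggy has the scarf.
After event 5: Carol has the scarf.
After event 6: Peggy has the scarf.

Answer: Peggy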